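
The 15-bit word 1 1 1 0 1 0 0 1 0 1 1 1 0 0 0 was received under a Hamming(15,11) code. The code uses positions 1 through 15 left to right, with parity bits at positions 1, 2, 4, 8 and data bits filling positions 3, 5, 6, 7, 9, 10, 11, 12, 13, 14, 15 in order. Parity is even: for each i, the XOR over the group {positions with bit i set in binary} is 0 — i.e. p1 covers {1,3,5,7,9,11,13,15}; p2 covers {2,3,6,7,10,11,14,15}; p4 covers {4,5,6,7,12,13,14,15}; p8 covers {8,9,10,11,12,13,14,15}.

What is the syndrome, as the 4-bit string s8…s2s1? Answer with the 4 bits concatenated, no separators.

0000

s1 (pos 1,3,5,7,9,11,13,15): 1⊕1⊕1⊕0⊕0⊕1⊕0⊕0 = 0
s2 (pos 2,3,6,7,10,11,14,15): 1⊕1⊕0⊕0⊕1⊕1⊕0⊕0 = 0
s4 (pos 4,5,6,7,12,13,14,15): 0⊕1⊕0⊕0⊕1⊕0⊕0⊕0 = 0
s8 (pos 8,9,10,11,12,13,14,15): 1⊕0⊕1⊕1⊕1⊕0⊕0⊕0 = 0
Syndrome s8…s1 = 0000 → no error.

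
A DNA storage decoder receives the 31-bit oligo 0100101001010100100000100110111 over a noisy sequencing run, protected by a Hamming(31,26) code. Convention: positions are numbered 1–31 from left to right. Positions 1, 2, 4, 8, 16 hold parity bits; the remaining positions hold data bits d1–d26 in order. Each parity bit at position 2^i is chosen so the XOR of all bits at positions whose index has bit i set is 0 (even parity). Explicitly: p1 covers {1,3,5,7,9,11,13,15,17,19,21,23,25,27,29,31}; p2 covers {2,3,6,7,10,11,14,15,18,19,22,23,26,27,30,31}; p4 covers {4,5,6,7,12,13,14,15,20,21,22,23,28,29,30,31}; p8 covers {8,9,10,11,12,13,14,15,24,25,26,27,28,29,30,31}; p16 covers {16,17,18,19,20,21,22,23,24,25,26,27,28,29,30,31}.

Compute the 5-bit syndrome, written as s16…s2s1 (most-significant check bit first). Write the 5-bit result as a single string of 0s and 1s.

10011

s1 (pos 1,3,5,7,9,11,13,15,17,19,21,23,25,27,29,31): 0⊕0⊕1⊕1⊕0⊕0⊕0⊕0⊕1⊕0⊕0⊕1⊕0⊕1⊕1⊕1 = 1
s2 (pos 2,3,6,7,10,11,14,15,18,19,22,23,26,27,30,31): 1⊕0⊕0⊕1⊕1⊕0⊕1⊕0⊕0⊕0⊕0⊕1⊕1⊕1⊕1⊕1 = 1
s4 (pos 4,5,6,7,12,13,14,15,20,21,22,23,28,29,30,31): 0⊕1⊕0⊕1⊕1⊕0⊕1⊕0⊕0⊕0⊕0⊕1⊕0⊕1⊕1⊕1 = 0
s8 (pos 8,9,10,11,12,13,14,15,24,25,26,27,28,29,30,31): 0⊕0⊕1⊕0⊕1⊕0⊕1⊕0⊕0⊕0⊕1⊕1⊕0⊕1⊕1⊕1 = 0
s16 (pos 16,17,18,19,20,21,22,23,24,25,26,27,28,29,30,31): 0⊕1⊕0⊕0⊕0⊕0⊕0⊕1⊕0⊕0⊕1⊕1⊕0⊕1⊕1⊕1 = 1
Syndrome s16…s1 = 10011 → error at position 19.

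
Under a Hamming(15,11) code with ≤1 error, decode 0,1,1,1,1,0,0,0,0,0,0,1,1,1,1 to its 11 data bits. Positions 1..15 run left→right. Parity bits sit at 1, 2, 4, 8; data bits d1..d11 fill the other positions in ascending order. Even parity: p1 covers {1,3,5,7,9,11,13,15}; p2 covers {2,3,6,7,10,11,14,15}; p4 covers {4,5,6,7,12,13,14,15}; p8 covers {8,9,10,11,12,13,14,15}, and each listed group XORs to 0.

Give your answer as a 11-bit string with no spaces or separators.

s1 (pos 1,3,5,7,9,11,13,15): 0⊕1⊕1⊕0⊕0⊕0⊕1⊕1 = 0
s2 (pos 2,3,6,7,10,11,14,15): 1⊕1⊕0⊕0⊕0⊕0⊕1⊕1 = 0
s4 (pos 4,5,6,7,12,13,14,15): 1⊕1⊕0⊕0⊕1⊕1⊕1⊕1 = 0
s8 (pos 8,9,10,11,12,13,14,15): 0⊕0⊕0⊕0⊕1⊕1⊕1⊕1 = 0
Syndrome s8…s1 = 0000 → no error.
Read data bits from positions 3,5,6,7,9,10,11,12,13,14,15: 11000001111

11000001111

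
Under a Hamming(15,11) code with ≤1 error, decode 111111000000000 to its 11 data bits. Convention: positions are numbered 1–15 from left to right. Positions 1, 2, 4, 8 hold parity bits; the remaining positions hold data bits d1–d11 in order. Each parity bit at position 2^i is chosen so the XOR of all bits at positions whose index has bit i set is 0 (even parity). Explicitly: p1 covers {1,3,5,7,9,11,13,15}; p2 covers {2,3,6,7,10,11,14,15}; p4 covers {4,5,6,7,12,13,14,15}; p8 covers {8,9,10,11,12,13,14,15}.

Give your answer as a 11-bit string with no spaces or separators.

11110000000

s1 (pos 1,3,5,7,9,11,13,15): 1⊕1⊕1⊕0⊕0⊕0⊕0⊕0 = 1
s2 (pos 2,3,6,7,10,11,14,15): 1⊕1⊕1⊕0⊕0⊕0⊕0⊕0 = 1
s4 (pos 4,5,6,7,12,13,14,15): 1⊕1⊕1⊕0⊕0⊕0⊕0⊕0 = 1
s8 (pos 8,9,10,11,12,13,14,15): 0⊕0⊕0⊕0⊕0⊕0⊕0⊕0 = 0
Syndrome s8…s1 = 0111 → error at position 7.
Flip position 7: 111111000000000 → 111111100000000
Read data bits from positions 3,5,6,7,9,10,11,12,13,14,15: 11110000000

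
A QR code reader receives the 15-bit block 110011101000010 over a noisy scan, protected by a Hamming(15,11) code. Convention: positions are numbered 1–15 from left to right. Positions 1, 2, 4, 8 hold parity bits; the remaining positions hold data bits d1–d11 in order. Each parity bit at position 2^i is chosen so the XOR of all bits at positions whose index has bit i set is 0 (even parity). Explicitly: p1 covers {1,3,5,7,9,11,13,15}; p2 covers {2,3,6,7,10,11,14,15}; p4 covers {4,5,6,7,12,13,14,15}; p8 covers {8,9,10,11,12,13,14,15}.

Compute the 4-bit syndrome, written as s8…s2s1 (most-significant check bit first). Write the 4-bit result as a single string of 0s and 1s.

s1 (pos 1,3,5,7,9,11,13,15): 1⊕0⊕1⊕1⊕1⊕0⊕0⊕0 = 0
s2 (pos 2,3,6,7,10,11,14,15): 1⊕0⊕1⊕1⊕0⊕0⊕1⊕0 = 0
s4 (pos 4,5,6,7,12,13,14,15): 0⊕1⊕1⊕1⊕0⊕0⊕1⊕0 = 0
s8 (pos 8,9,10,11,12,13,14,15): 0⊕1⊕0⊕0⊕0⊕0⊕1⊕0 = 0
Syndrome s8…s1 = 0000 → no error.

0000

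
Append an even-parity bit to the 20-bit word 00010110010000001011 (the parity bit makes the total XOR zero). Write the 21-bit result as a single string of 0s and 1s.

000101100100000010111

XOR of the 20 data bits: 0⊕0⊕0⊕1⊕0⊕1⊕1⊕0⊕0⊕1⊕0⊕0⊕0⊕0⊕0⊕0⊕1⊕0⊕1⊕1 = 1
Parity bit = 1 (so all 21 bits XOR to 0).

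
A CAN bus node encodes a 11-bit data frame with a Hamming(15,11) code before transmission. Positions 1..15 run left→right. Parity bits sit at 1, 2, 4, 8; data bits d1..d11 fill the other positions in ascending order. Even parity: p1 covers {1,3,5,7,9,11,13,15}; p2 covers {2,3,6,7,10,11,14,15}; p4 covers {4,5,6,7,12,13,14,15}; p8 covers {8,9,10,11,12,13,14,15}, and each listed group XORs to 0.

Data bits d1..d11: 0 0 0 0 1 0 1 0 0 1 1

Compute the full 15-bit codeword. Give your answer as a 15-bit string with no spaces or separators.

110000001010011

Place data at non-parity positions: p1 p2 0 p4 0 0 0 p8 1 0 1 0 0 1 1
p1 (pos 1,3,5,7,9,11,13,15): XOR of data positions = 0⊕0⊕0⊕1⊕1⊕0⊕1 = 1
p2 (pos 2,3,6,7,10,11,14,15): XOR of data positions = 0⊕0⊕0⊕0⊕1⊕1⊕1 = 1
p4 (pos 4,5,6,7,12,13,14,15): XOR of data positions = 0⊕0⊕0⊕0⊕0⊕1⊕1 = 0
p8 (pos 8,9,10,11,12,13,14,15): XOR of data positions = 1⊕0⊕1⊕0⊕0⊕1⊕1 = 0
Codeword: 110000001010011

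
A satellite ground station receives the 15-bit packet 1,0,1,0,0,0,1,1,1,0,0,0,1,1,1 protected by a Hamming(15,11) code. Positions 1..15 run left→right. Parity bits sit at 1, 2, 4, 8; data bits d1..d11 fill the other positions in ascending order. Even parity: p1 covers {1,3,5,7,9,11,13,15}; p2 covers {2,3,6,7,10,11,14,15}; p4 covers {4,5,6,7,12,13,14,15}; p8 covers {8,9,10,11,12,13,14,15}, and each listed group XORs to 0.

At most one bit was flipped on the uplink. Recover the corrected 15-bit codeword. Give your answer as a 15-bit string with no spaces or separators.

101000101000111

s1 (pos 1,3,5,7,9,11,13,15): 1⊕1⊕0⊕1⊕1⊕0⊕1⊕1 = 0
s2 (pos 2,3,6,7,10,11,14,15): 0⊕1⊕0⊕1⊕0⊕0⊕1⊕1 = 0
s4 (pos 4,5,6,7,12,13,14,15): 0⊕0⊕0⊕1⊕0⊕1⊕1⊕1 = 0
s8 (pos 8,9,10,11,12,13,14,15): 1⊕1⊕0⊕0⊕0⊕1⊕1⊕1 = 1
Syndrome s8…s1 = 1000 → error at position 8.
Flip position 8: 101000111000111 → 101000101000111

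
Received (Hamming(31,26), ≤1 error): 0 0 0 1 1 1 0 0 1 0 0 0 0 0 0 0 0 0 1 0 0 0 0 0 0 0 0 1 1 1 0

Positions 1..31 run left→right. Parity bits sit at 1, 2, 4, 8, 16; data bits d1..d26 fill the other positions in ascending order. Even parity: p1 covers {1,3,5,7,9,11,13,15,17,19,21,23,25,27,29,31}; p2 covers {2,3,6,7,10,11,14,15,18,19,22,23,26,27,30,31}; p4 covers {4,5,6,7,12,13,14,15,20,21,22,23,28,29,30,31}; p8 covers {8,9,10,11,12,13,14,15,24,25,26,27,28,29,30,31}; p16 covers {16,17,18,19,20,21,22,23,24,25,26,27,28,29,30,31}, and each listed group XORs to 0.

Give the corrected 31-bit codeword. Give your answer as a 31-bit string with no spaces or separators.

0101110010000000001000000001110

s1 (pos 1,3,5,7,9,11,13,15,17,19,21,23,25,27,29,31): 0⊕0⊕1⊕0⊕1⊕0⊕0⊕0⊕0⊕1⊕0⊕0⊕0⊕0⊕1⊕0 = 0
s2 (pos 2,3,6,7,10,11,14,15,18,19,22,23,26,27,30,31): 0⊕0⊕1⊕0⊕0⊕0⊕0⊕0⊕0⊕1⊕0⊕0⊕0⊕0⊕1⊕0 = 1
s4 (pos 4,5,6,7,12,13,14,15,20,21,22,23,28,29,30,31): 1⊕1⊕1⊕0⊕0⊕0⊕0⊕0⊕0⊕0⊕0⊕0⊕1⊕1⊕1⊕0 = 0
s8 (pos 8,9,10,11,12,13,14,15,24,25,26,27,28,29,30,31): 0⊕1⊕0⊕0⊕0⊕0⊕0⊕0⊕0⊕0⊕0⊕0⊕1⊕1⊕1⊕0 = 0
s16 (pos 16,17,18,19,20,21,22,23,24,25,26,27,28,29,30,31): 0⊕0⊕0⊕1⊕0⊕0⊕0⊕0⊕0⊕0⊕0⊕0⊕1⊕1⊕1⊕0 = 0
Syndrome s16…s1 = 00010 → error at position 2.
Flip position 2: 0001110010000000001000000001110 → 0101110010000000001000000001110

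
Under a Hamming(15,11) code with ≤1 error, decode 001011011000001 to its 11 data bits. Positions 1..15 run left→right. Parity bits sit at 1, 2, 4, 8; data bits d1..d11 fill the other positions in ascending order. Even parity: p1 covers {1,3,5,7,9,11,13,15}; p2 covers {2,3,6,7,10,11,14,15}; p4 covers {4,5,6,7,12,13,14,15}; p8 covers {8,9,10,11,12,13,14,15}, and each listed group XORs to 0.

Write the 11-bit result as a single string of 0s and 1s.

s1 (pos 1,3,5,7,9,11,13,15): 0⊕1⊕1⊕0⊕1⊕0⊕0⊕1 = 0
s2 (pos 2,3,6,7,10,11,14,15): 0⊕1⊕1⊕0⊕0⊕0⊕0⊕1 = 1
s4 (pos 4,5,6,7,12,13,14,15): 0⊕1⊕1⊕0⊕0⊕0⊕0⊕1 = 1
s8 (pos 8,9,10,11,12,13,14,15): 1⊕1⊕0⊕0⊕0⊕0⊕0⊕1 = 1
Syndrome s8…s1 = 1110 → error at position 14.
Flip position 14: 001011011000001 → 001011011000011
Read data bits from positions 3,5,6,7,9,10,11,12,13,14,15: 11101000011

11101000011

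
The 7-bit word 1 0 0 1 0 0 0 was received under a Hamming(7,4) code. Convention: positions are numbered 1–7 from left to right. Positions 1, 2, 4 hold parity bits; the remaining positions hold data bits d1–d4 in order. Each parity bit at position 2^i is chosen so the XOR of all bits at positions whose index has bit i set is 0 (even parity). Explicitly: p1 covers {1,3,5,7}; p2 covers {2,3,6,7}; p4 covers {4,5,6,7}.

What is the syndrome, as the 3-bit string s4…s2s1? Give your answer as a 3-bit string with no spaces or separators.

s1 (pos 1,3,5,7): 1⊕0⊕0⊕0 = 1
s2 (pos 2,3,6,7): 0⊕0⊕0⊕0 = 0
s4 (pos 4,5,6,7): 1⊕0⊕0⊕0 = 1
Syndrome s4…s1 = 101 → error at position 5.

101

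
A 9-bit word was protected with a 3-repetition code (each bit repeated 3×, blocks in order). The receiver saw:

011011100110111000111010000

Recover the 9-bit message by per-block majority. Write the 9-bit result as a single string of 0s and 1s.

Block 1 (011): 2 ones → 1
Block 2 (011): 2 ones → 1
Block 3 (100): 1 one → 0
Block 4 (110): 2 ones → 1
Block 5 (111): 3 ones → 1
Block 6 (000): 0 ones → 0
Block 7 (111): 3 ones → 1
Block 8 (010): 1 one → 0
Block 9 (000): 0 ones → 0

110110100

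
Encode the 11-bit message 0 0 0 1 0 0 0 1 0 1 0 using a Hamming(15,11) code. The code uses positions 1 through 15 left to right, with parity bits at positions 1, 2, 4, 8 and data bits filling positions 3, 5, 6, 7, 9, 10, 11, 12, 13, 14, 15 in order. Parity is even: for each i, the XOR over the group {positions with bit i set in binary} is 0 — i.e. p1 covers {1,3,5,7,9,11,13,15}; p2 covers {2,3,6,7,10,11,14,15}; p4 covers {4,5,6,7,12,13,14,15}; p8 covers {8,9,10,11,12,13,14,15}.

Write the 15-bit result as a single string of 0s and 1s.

100100100001010

Place data at non-parity positions: p1 p2 0 p4 0 0 1 p8 0 0 0 1 0 1 0
p1 (pos 1,3,5,7,9,11,13,15): XOR of data positions = 0⊕0⊕1⊕0⊕0⊕0⊕0 = 1
p2 (pos 2,3,6,7,10,11,14,15): XOR of data positions = 0⊕0⊕1⊕0⊕0⊕1⊕0 = 0
p4 (pos 4,5,6,7,12,13,14,15): XOR of data positions = 0⊕0⊕1⊕1⊕0⊕1⊕0 = 1
p8 (pos 8,9,10,11,12,13,14,15): XOR of data positions = 0⊕0⊕0⊕1⊕0⊕1⊕0 = 0
Codeword: 100100100001010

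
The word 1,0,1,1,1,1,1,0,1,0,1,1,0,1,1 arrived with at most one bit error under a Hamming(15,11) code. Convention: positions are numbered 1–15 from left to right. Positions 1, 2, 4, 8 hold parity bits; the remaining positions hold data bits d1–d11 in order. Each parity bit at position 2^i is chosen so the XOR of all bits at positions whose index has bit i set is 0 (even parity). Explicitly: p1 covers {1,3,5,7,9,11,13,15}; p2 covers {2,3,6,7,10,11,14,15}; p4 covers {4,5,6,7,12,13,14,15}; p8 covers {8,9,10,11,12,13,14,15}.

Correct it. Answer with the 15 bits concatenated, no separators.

s1 (pos 1,3,5,7,9,11,13,15): 1⊕1⊕1⊕1⊕1⊕1⊕0⊕1 = 1
s2 (pos 2,3,6,7,10,11,14,15): 0⊕1⊕1⊕1⊕0⊕1⊕1⊕1 = 0
s4 (pos 4,5,6,7,12,13,14,15): 1⊕1⊕1⊕1⊕1⊕0⊕1⊕1 = 1
s8 (pos 8,9,10,11,12,13,14,15): 0⊕1⊕0⊕1⊕1⊕0⊕1⊕1 = 1
Syndrome s8…s1 = 1101 → error at position 13.
Flip position 13: 101111101011011 → 101111101011111

101111101011111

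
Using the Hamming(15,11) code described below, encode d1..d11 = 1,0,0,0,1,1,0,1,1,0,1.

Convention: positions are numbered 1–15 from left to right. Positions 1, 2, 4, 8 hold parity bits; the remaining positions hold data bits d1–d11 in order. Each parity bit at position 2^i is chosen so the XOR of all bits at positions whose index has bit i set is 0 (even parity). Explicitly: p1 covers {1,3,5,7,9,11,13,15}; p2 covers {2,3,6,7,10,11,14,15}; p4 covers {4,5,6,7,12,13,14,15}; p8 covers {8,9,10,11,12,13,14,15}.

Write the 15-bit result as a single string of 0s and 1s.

011100011101101

Place data at non-parity positions: p1 p2 1 p4 0 0 0 p8 1 1 0 1 1 0 1
p1 (pos 1,3,5,7,9,11,13,15): XOR of data positions = 1⊕0⊕0⊕1⊕0⊕1⊕1 = 0
p2 (pos 2,3,6,7,10,11,14,15): XOR of data positions = 1⊕0⊕0⊕1⊕0⊕0⊕1 = 1
p4 (pos 4,5,6,7,12,13,14,15): XOR of data positions = 0⊕0⊕0⊕1⊕1⊕0⊕1 = 1
p8 (pos 8,9,10,11,12,13,14,15): XOR of data positions = 1⊕1⊕0⊕1⊕1⊕0⊕1 = 1
Codeword: 011100011101101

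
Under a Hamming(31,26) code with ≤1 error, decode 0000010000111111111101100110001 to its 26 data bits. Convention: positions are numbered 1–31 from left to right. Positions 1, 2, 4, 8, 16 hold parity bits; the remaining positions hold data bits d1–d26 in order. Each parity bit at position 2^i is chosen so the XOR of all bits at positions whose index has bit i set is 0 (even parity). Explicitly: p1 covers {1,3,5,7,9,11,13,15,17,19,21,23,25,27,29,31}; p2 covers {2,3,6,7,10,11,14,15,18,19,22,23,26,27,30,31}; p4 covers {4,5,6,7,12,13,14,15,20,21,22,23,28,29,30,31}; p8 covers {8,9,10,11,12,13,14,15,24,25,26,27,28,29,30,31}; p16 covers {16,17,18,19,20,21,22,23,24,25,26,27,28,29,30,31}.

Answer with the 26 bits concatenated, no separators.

00000011111111101100110001

s1 (pos 1,3,5,7,9,11,13,15,17,19,21,23,25,27,29,31): 0⊕0⊕0⊕0⊕0⊕1⊕1⊕1⊕1⊕1⊕0⊕1⊕0⊕1⊕0⊕1 = 0
s2 (pos 2,3,6,7,10,11,14,15,18,19,22,23,26,27,30,31): 0⊕0⊕1⊕0⊕0⊕1⊕1⊕1⊕1⊕1⊕1⊕1⊕1⊕1⊕0⊕1 = 1
s4 (pos 4,5,6,7,12,13,14,15,20,21,22,23,28,29,30,31): 0⊕0⊕1⊕0⊕1⊕1⊕1⊕1⊕1⊕0⊕1⊕1⊕0⊕0⊕0⊕1 = 1
s8 (pos 8,9,10,11,12,13,14,15,24,25,26,27,28,29,30,31): 0⊕0⊕0⊕1⊕1⊕1⊕1⊕1⊕0⊕0⊕1⊕1⊕0⊕0⊕0⊕1 = 0
s16 (pos 16,17,18,19,20,21,22,23,24,25,26,27,28,29,30,31): 1⊕1⊕1⊕1⊕1⊕0⊕1⊕1⊕0⊕0⊕1⊕1⊕0⊕0⊕0⊕1 = 0
Syndrome s16…s1 = 00110 → error at position 6.
Flip position 6: 0000010000111111111101100110001 → 0000000000111111111101100110001
Read data bits from positions 3,5,6,7,9,10,11,12,13,14,15,17,18,19,20,21,22,23,24,25,26,27,28,29,30,31: 00000011111111101100110001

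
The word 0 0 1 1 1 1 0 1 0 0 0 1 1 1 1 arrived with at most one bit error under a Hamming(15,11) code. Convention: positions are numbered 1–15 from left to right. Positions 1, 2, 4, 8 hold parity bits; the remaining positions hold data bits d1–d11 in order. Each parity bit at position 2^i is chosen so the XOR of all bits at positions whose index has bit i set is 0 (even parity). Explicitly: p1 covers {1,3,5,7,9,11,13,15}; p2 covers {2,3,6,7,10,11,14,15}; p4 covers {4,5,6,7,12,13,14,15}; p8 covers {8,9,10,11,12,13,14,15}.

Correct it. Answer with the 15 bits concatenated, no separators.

001111010000111

s1 (pos 1,3,5,7,9,11,13,15): 0⊕1⊕1⊕0⊕0⊕0⊕1⊕1 = 0
s2 (pos 2,3,6,7,10,11,14,15): 0⊕1⊕1⊕0⊕0⊕0⊕1⊕1 = 0
s4 (pos 4,5,6,7,12,13,14,15): 1⊕1⊕1⊕0⊕1⊕1⊕1⊕1 = 1
s8 (pos 8,9,10,11,12,13,14,15): 1⊕0⊕0⊕0⊕1⊕1⊕1⊕1 = 1
Syndrome s8…s1 = 1100 → error at position 12.
Flip position 12: 001111010001111 → 001111010000111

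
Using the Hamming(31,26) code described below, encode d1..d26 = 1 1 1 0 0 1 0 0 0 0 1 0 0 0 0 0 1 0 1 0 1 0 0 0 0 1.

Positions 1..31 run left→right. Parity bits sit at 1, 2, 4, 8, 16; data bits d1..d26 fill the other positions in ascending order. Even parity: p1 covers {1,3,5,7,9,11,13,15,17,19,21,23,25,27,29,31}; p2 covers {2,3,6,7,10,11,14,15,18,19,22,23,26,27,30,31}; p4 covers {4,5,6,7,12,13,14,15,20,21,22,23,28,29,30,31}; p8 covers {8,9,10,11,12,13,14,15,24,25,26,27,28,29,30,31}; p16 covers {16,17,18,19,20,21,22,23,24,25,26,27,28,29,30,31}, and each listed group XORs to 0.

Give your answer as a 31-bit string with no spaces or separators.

0111110101000010000001010100001

Place data at non-parity positions: p1 p2 1 p4 1 1 0 p8 0 1 0 0 0 0 1 p16 0 0 0 0 0 1 0 1 0 1 0 0 0 0 1
p1 (pos 1,3,5,7,9,11,13,15,17,19,21,23,25,27,29,31): XOR of data positions = 1⊕1⊕0⊕0⊕0⊕0⊕1⊕0⊕0⊕0⊕0⊕0⊕0⊕0⊕1 = 0
p2 (pos 2,3,6,7,10,11,14,15,18,19,22,23,26,27,30,31): XOR of data positions = 1⊕1⊕0⊕1⊕0⊕0⊕1⊕0⊕0⊕1⊕0⊕1⊕0⊕0⊕1 = 1
p4 (pos 4,5,6,7,12,13,14,15,20,21,22,23,28,29,30,31): XOR of data positions = 1⊕1⊕0⊕0⊕0⊕0⊕1⊕0⊕0⊕1⊕0⊕0⊕0⊕0⊕1 = 1
p8 (pos 8,9,10,11,12,13,14,15,24,25,26,27,28,29,30,31): XOR of data positions = 0⊕1⊕0⊕0⊕0⊕0⊕1⊕1⊕0⊕1⊕0⊕0⊕0⊕0⊕1 = 1
p16 (pos 16,17,18,19,20,21,22,23,24,25,26,27,28,29,30,31): XOR of data positions = 0⊕0⊕0⊕0⊕0⊕1⊕0⊕1⊕0⊕1⊕0⊕0⊕0⊕0⊕1 = 0
Codeword: 0111110101000010000001010100001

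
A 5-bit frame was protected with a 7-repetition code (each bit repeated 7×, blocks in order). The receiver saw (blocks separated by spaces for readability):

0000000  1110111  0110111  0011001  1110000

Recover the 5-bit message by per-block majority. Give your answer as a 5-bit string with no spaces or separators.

Block 1 (0000000): 0 ones → 0
Block 2 (1110111): 6 ones → 1
Block 3 (0110111): 5 ones → 1
Block 4 (0011001): 3 ones → 0
Block 5 (1110000): 3 ones → 0

01100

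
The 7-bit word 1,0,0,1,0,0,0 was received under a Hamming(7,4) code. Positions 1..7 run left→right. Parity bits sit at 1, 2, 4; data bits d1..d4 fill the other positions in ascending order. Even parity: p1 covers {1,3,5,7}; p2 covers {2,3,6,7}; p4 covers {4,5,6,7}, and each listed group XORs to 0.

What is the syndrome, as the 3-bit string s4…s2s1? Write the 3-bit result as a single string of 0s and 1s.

s1 (pos 1,3,5,7): 1⊕0⊕0⊕0 = 1
s2 (pos 2,3,6,7): 0⊕0⊕0⊕0 = 0
s4 (pos 4,5,6,7): 1⊕0⊕0⊕0 = 1
Syndrome s4…s1 = 101 → error at position 5.

101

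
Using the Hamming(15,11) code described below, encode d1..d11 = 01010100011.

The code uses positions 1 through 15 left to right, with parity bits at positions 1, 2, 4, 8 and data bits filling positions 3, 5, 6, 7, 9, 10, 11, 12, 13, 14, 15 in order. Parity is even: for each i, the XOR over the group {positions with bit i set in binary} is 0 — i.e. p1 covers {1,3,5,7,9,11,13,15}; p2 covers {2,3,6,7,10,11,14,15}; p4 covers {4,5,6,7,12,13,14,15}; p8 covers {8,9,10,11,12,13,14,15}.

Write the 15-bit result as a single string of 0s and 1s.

Place data at non-parity positions: p1 p2 0 p4 1 0 1 p8 0 1 0 0 0 1 1
p1 (pos 1,3,5,7,9,11,13,15): XOR of data positions = 0⊕1⊕1⊕0⊕0⊕0⊕1 = 1
p2 (pos 2,3,6,7,10,11,14,15): XOR of data positions = 0⊕0⊕1⊕1⊕0⊕1⊕1 = 0
p4 (pos 4,5,6,7,12,13,14,15): XOR of data positions = 1⊕0⊕1⊕0⊕0⊕1⊕1 = 0
p8 (pos 8,9,10,11,12,13,14,15): XOR of data positions = 0⊕1⊕0⊕0⊕0⊕1⊕1 = 1
Codeword: 100010110100011

100010110100011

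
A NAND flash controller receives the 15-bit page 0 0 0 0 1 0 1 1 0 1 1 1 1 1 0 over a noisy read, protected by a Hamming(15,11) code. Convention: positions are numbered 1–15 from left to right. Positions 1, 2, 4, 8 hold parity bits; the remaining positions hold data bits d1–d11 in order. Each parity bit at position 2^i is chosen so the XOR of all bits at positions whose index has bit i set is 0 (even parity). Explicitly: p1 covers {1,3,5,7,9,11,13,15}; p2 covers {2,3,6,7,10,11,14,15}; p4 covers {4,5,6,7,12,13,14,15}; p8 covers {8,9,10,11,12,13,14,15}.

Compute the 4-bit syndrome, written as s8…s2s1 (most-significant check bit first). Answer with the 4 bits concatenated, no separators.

0100

s1 (pos 1,3,5,7,9,11,13,15): 0⊕0⊕1⊕1⊕0⊕1⊕1⊕0 = 0
s2 (pos 2,3,6,7,10,11,14,15): 0⊕0⊕0⊕1⊕1⊕1⊕1⊕0 = 0
s4 (pos 4,5,6,7,12,13,14,15): 0⊕1⊕0⊕1⊕1⊕1⊕1⊕0 = 1
s8 (pos 8,9,10,11,12,13,14,15): 1⊕0⊕1⊕1⊕1⊕1⊕1⊕0 = 0
Syndrome s8…s1 = 0100 → error at position 4.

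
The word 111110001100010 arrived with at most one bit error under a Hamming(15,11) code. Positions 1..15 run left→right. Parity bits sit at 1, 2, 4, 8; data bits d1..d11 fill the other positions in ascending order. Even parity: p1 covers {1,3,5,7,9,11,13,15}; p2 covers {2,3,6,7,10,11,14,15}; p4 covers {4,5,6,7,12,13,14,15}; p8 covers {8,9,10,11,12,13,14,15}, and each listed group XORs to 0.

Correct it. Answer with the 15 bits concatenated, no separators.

111110001101010

s1 (pos 1,3,5,7,9,11,13,15): 1⊕1⊕1⊕0⊕1⊕0⊕0⊕0 = 0
s2 (pos 2,3,6,7,10,11,14,15): 1⊕1⊕0⊕0⊕1⊕0⊕1⊕0 = 0
s4 (pos 4,5,6,7,12,13,14,15): 1⊕1⊕0⊕0⊕0⊕0⊕1⊕0 = 1
s8 (pos 8,9,10,11,12,13,14,15): 0⊕1⊕1⊕0⊕0⊕0⊕1⊕0 = 1
Syndrome s8…s1 = 1100 → error at position 12.
Flip position 12: 111110001100010 → 111110001101010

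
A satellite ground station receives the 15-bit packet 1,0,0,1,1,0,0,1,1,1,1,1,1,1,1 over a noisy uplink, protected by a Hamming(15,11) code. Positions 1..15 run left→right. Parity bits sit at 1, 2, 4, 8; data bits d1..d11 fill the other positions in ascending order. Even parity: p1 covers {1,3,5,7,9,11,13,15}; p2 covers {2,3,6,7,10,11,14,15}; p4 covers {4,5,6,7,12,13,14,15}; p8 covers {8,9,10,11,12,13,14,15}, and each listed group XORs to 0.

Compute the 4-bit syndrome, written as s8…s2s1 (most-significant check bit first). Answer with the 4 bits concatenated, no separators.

0000

s1 (pos 1,3,5,7,9,11,13,15): 1⊕0⊕1⊕0⊕1⊕1⊕1⊕1 = 0
s2 (pos 2,3,6,7,10,11,14,15): 0⊕0⊕0⊕0⊕1⊕1⊕1⊕1 = 0
s4 (pos 4,5,6,7,12,13,14,15): 1⊕1⊕0⊕0⊕1⊕1⊕1⊕1 = 0
s8 (pos 8,9,10,11,12,13,14,15): 1⊕1⊕1⊕1⊕1⊕1⊕1⊕1 = 0
Syndrome s8…s1 = 0000 → no error.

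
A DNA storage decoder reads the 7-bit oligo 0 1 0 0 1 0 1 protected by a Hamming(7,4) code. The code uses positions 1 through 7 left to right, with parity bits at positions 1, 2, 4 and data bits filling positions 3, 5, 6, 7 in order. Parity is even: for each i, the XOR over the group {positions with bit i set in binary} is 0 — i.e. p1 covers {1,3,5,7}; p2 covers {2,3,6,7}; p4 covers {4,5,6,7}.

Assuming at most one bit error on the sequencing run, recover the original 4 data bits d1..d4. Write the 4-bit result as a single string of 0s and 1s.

s1 (pos 1,3,5,7): 0⊕0⊕1⊕1 = 0
s2 (pos 2,3,6,7): 1⊕0⊕0⊕1 = 0
s4 (pos 4,5,6,7): 0⊕1⊕0⊕1 = 0
Syndrome s4…s1 = 000 → no error.
Read data bits from positions 3,5,6,7: 0101

0101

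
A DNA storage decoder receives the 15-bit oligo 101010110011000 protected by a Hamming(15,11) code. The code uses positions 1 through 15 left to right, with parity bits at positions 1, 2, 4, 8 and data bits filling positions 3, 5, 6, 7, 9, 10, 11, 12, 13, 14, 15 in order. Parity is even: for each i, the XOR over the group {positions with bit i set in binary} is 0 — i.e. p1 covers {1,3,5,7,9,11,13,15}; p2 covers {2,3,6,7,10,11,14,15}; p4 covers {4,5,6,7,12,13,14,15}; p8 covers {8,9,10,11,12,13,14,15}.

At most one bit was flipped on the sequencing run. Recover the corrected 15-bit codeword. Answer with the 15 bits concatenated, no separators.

101010110011001

s1 (pos 1,3,5,7,9,11,13,15): 1⊕1⊕1⊕1⊕0⊕1⊕0⊕0 = 1
s2 (pos 2,3,6,7,10,11,14,15): 0⊕1⊕0⊕1⊕0⊕1⊕0⊕0 = 1
s4 (pos 4,5,6,7,12,13,14,15): 0⊕1⊕0⊕1⊕1⊕0⊕0⊕0 = 1
s8 (pos 8,9,10,11,12,13,14,15): 1⊕0⊕0⊕1⊕1⊕0⊕0⊕0 = 1
Syndrome s8…s1 = 1111 → error at position 15.
Flip position 15: 101010110011000 → 101010110011001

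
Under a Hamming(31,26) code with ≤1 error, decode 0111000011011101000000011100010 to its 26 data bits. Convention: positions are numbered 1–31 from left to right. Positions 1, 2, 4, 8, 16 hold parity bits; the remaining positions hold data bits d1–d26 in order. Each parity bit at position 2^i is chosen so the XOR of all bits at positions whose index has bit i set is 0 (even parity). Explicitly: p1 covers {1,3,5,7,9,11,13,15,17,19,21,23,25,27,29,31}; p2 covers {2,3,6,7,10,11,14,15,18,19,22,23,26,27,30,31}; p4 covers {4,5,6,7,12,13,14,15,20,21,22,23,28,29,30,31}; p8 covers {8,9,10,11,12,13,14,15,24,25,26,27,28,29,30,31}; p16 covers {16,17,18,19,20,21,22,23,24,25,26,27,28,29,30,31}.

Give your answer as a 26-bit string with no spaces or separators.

s1 (pos 1,3,5,7,9,11,13,15,17,19,21,23,25,27,29,31): 0⊕1⊕0⊕0⊕1⊕0⊕1⊕0⊕0⊕0⊕0⊕0⊕1⊕0⊕0⊕0 = 0
s2 (pos 2,3,6,7,10,11,14,15,18,19,22,23,26,27,30,31): 1⊕1⊕0⊕0⊕1⊕0⊕1⊕0⊕0⊕0⊕0⊕0⊕1⊕0⊕1⊕0 = 0
s4 (pos 4,5,6,7,12,13,14,15,20,21,22,23,28,29,30,31): 1⊕0⊕0⊕0⊕1⊕1⊕1⊕0⊕0⊕0⊕0⊕0⊕0⊕0⊕1⊕0 = 1
s8 (pos 8,9,10,11,12,13,14,15,24,25,26,27,28,29,30,31): 0⊕1⊕1⊕0⊕1⊕1⊕1⊕0⊕1⊕1⊕1⊕0⊕0⊕0⊕1⊕0 = 1
s16 (pos 16,17,18,19,20,21,22,23,24,25,26,27,28,29,30,31): 1⊕0⊕0⊕0⊕0⊕0⊕0⊕0⊕1⊕1⊕1⊕0⊕0⊕0⊕1⊕0 = 1
Syndrome s16…s1 = 11100 → error at position 28.
Flip position 28: 0111000011011101000000011100010 → 0111000011011101000000011101010
Read data bits from positions 3,5,6,7,9,10,11,12,13,14,15,17,18,19,20,21,22,23,24,25,26,27,28,29,30,31: 10001101110000000011101010

10001101110000000011101010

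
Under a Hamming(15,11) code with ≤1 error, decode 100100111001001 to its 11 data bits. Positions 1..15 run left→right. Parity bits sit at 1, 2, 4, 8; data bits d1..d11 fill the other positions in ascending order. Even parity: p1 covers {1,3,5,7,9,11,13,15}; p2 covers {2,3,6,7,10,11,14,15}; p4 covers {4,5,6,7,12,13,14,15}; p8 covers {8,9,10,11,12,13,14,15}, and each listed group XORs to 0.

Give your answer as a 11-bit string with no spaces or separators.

00011001001

s1 (pos 1,3,5,7,9,11,13,15): 1⊕0⊕0⊕1⊕1⊕0⊕0⊕1 = 0
s2 (pos 2,3,6,7,10,11,14,15): 0⊕0⊕0⊕1⊕0⊕0⊕0⊕1 = 0
s4 (pos 4,5,6,7,12,13,14,15): 1⊕0⊕0⊕1⊕1⊕0⊕0⊕1 = 0
s8 (pos 8,9,10,11,12,13,14,15): 1⊕1⊕0⊕0⊕1⊕0⊕0⊕1 = 0
Syndrome s8…s1 = 0000 → no error.
Read data bits from positions 3,5,6,7,9,10,11,12,13,14,15: 00011001001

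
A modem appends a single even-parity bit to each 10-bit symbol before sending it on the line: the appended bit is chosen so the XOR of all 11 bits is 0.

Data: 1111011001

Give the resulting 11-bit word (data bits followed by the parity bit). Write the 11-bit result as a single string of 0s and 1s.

11110110011

XOR of the 10 data bits: 1⊕1⊕1⊕1⊕0⊕1⊕1⊕0⊕0⊕1 = 1
Parity bit = 1 (so all 11 bits XOR to 0).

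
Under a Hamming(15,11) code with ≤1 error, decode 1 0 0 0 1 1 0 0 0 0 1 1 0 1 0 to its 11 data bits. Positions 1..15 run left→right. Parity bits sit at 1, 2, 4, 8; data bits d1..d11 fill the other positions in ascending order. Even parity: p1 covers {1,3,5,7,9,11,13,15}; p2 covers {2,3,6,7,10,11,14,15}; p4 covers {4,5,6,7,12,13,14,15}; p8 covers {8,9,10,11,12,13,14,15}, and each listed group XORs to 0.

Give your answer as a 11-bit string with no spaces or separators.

01100001010

s1 (pos 1,3,5,7,9,11,13,15): 1⊕0⊕1⊕0⊕0⊕1⊕0⊕0 = 1
s2 (pos 2,3,6,7,10,11,14,15): 0⊕0⊕1⊕0⊕0⊕1⊕1⊕0 = 1
s4 (pos 4,5,6,7,12,13,14,15): 0⊕1⊕1⊕0⊕1⊕0⊕1⊕0 = 0
s8 (pos 8,9,10,11,12,13,14,15): 0⊕0⊕0⊕1⊕1⊕0⊕1⊕0 = 1
Syndrome s8…s1 = 1011 → error at position 11.
Flip position 11: 100011000011010 → 100011000001010
Read data bits from positions 3,5,6,7,9,10,11,12,13,14,15: 01100001010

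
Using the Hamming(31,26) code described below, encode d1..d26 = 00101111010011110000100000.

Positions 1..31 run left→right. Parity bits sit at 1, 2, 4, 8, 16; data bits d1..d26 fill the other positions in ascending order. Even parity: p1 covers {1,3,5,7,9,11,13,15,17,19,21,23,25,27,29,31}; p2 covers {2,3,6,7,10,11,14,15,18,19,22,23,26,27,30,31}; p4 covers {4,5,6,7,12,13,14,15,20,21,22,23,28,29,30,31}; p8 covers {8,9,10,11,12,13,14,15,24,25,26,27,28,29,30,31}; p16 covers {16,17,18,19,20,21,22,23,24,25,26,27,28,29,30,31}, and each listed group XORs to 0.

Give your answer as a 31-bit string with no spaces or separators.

Place data at non-parity positions: p1 p2 0 p4 0 1 0 p8 1 1 1 1 0 1 0 p16 0 1 1 1 1 0 0 0 0 1 0 0 0 0 0
p1 (pos 1,3,5,7,9,11,13,15,17,19,21,23,25,27,29,31): XOR of data positions = 0⊕0⊕0⊕1⊕1⊕0⊕0⊕0⊕1⊕1⊕0⊕0⊕0⊕0⊕0 = 0
p2 (pos 2,3,6,7,10,11,14,15,18,19,22,23,26,27,30,31): XOR of data positions = 0⊕1⊕0⊕1⊕1⊕1⊕0⊕1⊕1⊕0⊕0⊕1⊕0⊕0⊕0 = 1
p4 (pos 4,5,6,7,12,13,14,15,20,21,22,23,28,29,30,31): XOR of data positions = 0⊕1⊕0⊕1⊕0⊕1⊕0⊕1⊕1⊕0⊕0⊕0⊕0⊕0⊕0 = 1
p8 (pos 8,9,10,11,12,13,14,15,24,25,26,27,28,29,30,31): XOR of data positions = 1⊕1⊕1⊕1⊕0⊕1⊕0⊕0⊕0⊕1⊕0⊕0⊕0⊕0⊕0 = 0
p16 (pos 16,17,18,19,20,21,22,23,24,25,26,27,28,29,30,31): XOR of data positions = 0⊕1⊕1⊕1⊕1⊕0⊕0⊕0⊕0⊕1⊕0⊕0⊕0⊕0⊕0 = 1
Codeword: 0101010011110101011110000100000

0101010011110101011110000100000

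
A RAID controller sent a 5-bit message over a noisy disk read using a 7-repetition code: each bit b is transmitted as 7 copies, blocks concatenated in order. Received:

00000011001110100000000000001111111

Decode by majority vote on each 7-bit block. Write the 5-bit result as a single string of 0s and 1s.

01001

Block 1 (0000001): 1 one → 0
Block 2 (1001110): 4 ones → 1
Block 3 (1000000): 1 one → 0
Block 4 (0000000): 0 ones → 0
Block 5 (1111111): 7 ones → 1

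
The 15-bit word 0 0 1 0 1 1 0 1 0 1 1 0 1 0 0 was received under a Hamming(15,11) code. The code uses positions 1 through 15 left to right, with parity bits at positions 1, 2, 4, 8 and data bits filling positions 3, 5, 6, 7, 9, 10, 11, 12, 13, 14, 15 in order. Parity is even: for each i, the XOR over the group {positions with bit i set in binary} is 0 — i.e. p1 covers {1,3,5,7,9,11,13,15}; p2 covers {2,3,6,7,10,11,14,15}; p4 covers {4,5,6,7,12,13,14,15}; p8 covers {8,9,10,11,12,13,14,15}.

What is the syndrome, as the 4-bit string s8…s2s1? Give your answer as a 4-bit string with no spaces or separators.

s1 (pos 1,3,5,7,9,11,13,15): 0⊕1⊕1⊕0⊕0⊕1⊕1⊕0 = 0
s2 (pos 2,3,6,7,10,11,14,15): 0⊕1⊕1⊕0⊕1⊕1⊕0⊕0 = 0
s4 (pos 4,5,6,7,12,13,14,15): 0⊕1⊕1⊕0⊕0⊕1⊕0⊕0 = 1
s8 (pos 8,9,10,11,12,13,14,15): 1⊕0⊕1⊕1⊕0⊕1⊕0⊕0 = 0
Syndrome s8…s1 = 0100 → error at position 4.

0100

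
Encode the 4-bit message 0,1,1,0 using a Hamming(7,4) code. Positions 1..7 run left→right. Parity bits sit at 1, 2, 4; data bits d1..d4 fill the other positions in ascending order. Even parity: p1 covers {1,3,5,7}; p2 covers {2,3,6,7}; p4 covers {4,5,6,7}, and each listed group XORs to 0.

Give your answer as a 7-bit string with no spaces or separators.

1100110

Place data at non-parity positions: p1 p2 0 p4 1 1 0
p1 (pos 1,3,5,7): XOR of data positions = 0⊕1⊕0 = 1
p2 (pos 2,3,6,7): XOR of data positions = 0⊕1⊕0 = 1
p4 (pos 4,5,6,7): XOR of data positions = 1⊕1⊕0 = 0
Codeword: 1100110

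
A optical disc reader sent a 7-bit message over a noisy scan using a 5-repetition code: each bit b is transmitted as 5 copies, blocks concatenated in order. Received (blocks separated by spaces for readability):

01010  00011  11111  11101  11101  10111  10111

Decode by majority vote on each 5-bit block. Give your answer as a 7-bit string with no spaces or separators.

Block 1 (01010): 2 ones → 0
Block 2 (00011): 2 ones → 0
Block 3 (11111): 5 ones → 1
Block 4 (11101): 4 ones → 1
Block 5 (11101): 4 ones → 1
Block 6 (10111): 4 ones → 1
Block 7 (10111): 4 ones → 1

0011111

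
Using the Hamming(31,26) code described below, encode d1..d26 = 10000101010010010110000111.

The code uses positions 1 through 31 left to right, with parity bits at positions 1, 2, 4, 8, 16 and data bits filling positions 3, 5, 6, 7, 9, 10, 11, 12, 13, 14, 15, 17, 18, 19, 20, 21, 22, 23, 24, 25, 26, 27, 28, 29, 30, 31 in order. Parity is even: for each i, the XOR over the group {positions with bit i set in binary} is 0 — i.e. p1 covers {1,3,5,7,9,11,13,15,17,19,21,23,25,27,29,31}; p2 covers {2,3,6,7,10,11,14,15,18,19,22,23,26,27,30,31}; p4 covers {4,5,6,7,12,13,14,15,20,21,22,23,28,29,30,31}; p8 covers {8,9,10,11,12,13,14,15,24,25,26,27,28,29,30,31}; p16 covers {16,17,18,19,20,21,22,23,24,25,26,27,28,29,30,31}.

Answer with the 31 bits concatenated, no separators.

Place data at non-parity positions: p1 p2 1 p4 0 0 0 p8 0 1 0 1 0 1 0 p16 0 1 0 0 1 0 1 1 0 0 0 0 1 1 1
p1 (pos 1,3,5,7,9,11,13,15,17,19,21,23,25,27,29,31): XOR of data positions = 1⊕0⊕0⊕0⊕0⊕0⊕0⊕0⊕0⊕1⊕1⊕0⊕0⊕1⊕1 = 1
p2 (pos 2,3,6,7,10,11,14,15,18,19,22,23,26,27,30,31): XOR of data positions = 1⊕0⊕0⊕1⊕0⊕1⊕0⊕1⊕0⊕0⊕1⊕0⊕0⊕1⊕1 = 1
p4 (pos 4,5,6,7,12,13,14,15,20,21,22,23,28,29,30,31): XOR of data positions = 0⊕0⊕0⊕1⊕0⊕1⊕0⊕0⊕1⊕0⊕1⊕0⊕1⊕1⊕1 = 1
p8 (pos 8,9,10,11,12,13,14,15,24,25,26,27,28,29,30,31): XOR of data positions = 0⊕1⊕0⊕1⊕0⊕1⊕0⊕1⊕0⊕0⊕0⊕0⊕1⊕1⊕1 = 1
p16 (pos 16,17,18,19,20,21,22,23,24,25,26,27,28,29,30,31): XOR of data positions = 0⊕1⊕0⊕0⊕1⊕0⊕1⊕1⊕0⊕0⊕0⊕0⊕1⊕1⊕1 = 1
Codeword: 1111000101010101010010110000111

1111000101010101010010110000111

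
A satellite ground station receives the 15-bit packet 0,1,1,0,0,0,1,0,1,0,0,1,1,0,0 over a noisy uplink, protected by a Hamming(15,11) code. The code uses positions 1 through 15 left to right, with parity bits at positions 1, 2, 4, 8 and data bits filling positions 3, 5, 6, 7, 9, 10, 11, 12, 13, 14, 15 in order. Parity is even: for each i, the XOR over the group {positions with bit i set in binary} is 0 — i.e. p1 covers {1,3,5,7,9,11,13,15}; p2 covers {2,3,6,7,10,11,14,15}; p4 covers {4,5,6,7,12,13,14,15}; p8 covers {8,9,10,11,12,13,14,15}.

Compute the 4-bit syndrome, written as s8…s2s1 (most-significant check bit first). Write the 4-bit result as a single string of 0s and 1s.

1110

s1 (pos 1,3,5,7,9,11,13,15): 0⊕1⊕0⊕1⊕1⊕0⊕1⊕0 = 0
s2 (pos 2,3,6,7,10,11,14,15): 1⊕1⊕0⊕1⊕0⊕0⊕0⊕0 = 1
s4 (pos 4,5,6,7,12,13,14,15): 0⊕0⊕0⊕1⊕1⊕1⊕0⊕0 = 1
s8 (pos 8,9,10,11,12,13,14,15): 0⊕1⊕0⊕0⊕1⊕1⊕0⊕0 = 1
Syndrome s8…s1 = 1110 → error at position 14.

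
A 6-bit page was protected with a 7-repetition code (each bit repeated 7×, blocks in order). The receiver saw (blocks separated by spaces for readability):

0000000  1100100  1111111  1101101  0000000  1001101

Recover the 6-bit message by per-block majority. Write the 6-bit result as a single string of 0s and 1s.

Block 1 (0000000): 0 ones → 0
Block 2 (1100100): 3 ones → 0
Block 3 (1111111): 7 ones → 1
Block 4 (1101101): 5 ones → 1
Block 5 (0000000): 0 ones → 0
Block 6 (1001101): 4 ones → 1

001101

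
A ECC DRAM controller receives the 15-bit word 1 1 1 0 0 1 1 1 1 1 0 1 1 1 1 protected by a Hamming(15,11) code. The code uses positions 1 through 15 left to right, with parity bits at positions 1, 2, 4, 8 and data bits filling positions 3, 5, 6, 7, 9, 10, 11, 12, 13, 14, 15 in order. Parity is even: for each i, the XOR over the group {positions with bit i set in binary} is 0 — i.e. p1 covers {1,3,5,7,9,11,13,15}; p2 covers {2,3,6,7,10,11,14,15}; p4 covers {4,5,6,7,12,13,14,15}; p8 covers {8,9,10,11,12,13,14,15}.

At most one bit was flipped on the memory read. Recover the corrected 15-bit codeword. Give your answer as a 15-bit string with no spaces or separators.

111001111001111

s1 (pos 1,3,5,7,9,11,13,15): 1⊕1⊕0⊕1⊕1⊕0⊕1⊕1 = 0
s2 (pos 2,3,6,7,10,11,14,15): 1⊕1⊕1⊕1⊕1⊕0⊕1⊕1 = 1
s4 (pos 4,5,6,7,12,13,14,15): 0⊕0⊕1⊕1⊕1⊕1⊕1⊕1 = 0
s8 (pos 8,9,10,11,12,13,14,15): 1⊕1⊕1⊕0⊕1⊕1⊕1⊕1 = 1
Syndrome s8…s1 = 1010 → error at position 10.
Flip position 10: 111001111101111 → 111001111001111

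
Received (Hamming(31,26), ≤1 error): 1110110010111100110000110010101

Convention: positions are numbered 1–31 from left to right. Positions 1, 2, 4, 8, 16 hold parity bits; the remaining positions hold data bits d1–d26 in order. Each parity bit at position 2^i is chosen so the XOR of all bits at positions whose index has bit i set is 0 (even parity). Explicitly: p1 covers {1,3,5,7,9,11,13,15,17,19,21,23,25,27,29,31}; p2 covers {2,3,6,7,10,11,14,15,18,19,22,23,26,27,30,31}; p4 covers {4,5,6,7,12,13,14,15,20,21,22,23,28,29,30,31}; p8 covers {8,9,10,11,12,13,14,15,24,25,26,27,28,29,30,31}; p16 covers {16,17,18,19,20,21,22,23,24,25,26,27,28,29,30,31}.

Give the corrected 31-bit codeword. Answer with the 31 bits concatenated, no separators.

s1 (pos 1,3,5,7,9,11,13,15,17,19,21,23,25,27,29,31): 1⊕1⊕1⊕0⊕1⊕1⊕1⊕0⊕1⊕0⊕0⊕1⊕0⊕1⊕1⊕1 = 1
s2 (pos 2,3,6,7,10,11,14,15,18,19,22,23,26,27,30,31): 1⊕1⊕1⊕0⊕0⊕1⊕1⊕0⊕1⊕0⊕0⊕1⊕0⊕1⊕0⊕1 = 1
s4 (pos 4,5,6,7,12,13,14,15,20,21,22,23,28,29,30,31): 0⊕1⊕1⊕0⊕1⊕1⊕1⊕0⊕0⊕0⊕0⊕1⊕0⊕1⊕0⊕1 = 0
s8 (pos 8,9,10,11,12,13,14,15,24,25,26,27,28,29,30,31): 0⊕1⊕0⊕1⊕1⊕1⊕1⊕0⊕1⊕0⊕0⊕1⊕0⊕1⊕0⊕1 = 1
s16 (pos 16,17,18,19,20,21,22,23,24,25,26,27,28,29,30,31): 0⊕1⊕1⊕0⊕0⊕0⊕0⊕1⊕1⊕0⊕0⊕1⊕0⊕1⊕0⊕1 = 1
Syndrome s16…s1 = 11011 → error at position 27.
Flip position 27: 1110110010111100110000110010101 → 1110110010111100110000110000101

1110110010111100110000110000101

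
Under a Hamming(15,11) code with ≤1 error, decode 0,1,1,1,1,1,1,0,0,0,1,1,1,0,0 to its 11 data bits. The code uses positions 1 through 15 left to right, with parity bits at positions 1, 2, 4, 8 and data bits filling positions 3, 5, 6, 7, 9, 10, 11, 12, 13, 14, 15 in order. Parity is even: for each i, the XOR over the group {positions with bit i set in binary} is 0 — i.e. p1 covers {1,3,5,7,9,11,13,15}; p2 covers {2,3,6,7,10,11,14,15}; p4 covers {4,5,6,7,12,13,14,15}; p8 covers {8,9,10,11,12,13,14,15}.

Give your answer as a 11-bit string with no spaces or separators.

11110001100

s1 (pos 1,3,5,7,9,11,13,15): 0⊕1⊕1⊕1⊕0⊕1⊕1⊕0 = 1
s2 (pos 2,3,6,7,10,11,14,15): 1⊕1⊕1⊕1⊕0⊕1⊕0⊕0 = 1
s4 (pos 4,5,6,7,12,13,14,15): 1⊕1⊕1⊕1⊕1⊕1⊕0⊕0 = 0
s8 (pos 8,9,10,11,12,13,14,15): 0⊕0⊕0⊕1⊕1⊕1⊕0⊕0 = 1
Syndrome s8…s1 = 1011 → error at position 11.
Flip position 11: 011111100011100 → 011111100001100
Read data bits from positions 3,5,6,7,9,10,11,12,13,14,15: 11110001100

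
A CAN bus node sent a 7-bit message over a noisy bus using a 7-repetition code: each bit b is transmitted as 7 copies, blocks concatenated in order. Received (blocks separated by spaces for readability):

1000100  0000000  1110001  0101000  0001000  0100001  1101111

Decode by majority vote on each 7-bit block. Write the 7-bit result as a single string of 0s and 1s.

0010001

Block 1 (1000100): 2 ones → 0
Block 2 (0000000): 0 ones → 0
Block 3 (1110001): 4 ones → 1
Block 4 (0101000): 2 ones → 0
Block 5 (0001000): 1 one → 0
Block 6 (0100001): 2 ones → 0
Block 7 (1101111): 6 ones → 1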